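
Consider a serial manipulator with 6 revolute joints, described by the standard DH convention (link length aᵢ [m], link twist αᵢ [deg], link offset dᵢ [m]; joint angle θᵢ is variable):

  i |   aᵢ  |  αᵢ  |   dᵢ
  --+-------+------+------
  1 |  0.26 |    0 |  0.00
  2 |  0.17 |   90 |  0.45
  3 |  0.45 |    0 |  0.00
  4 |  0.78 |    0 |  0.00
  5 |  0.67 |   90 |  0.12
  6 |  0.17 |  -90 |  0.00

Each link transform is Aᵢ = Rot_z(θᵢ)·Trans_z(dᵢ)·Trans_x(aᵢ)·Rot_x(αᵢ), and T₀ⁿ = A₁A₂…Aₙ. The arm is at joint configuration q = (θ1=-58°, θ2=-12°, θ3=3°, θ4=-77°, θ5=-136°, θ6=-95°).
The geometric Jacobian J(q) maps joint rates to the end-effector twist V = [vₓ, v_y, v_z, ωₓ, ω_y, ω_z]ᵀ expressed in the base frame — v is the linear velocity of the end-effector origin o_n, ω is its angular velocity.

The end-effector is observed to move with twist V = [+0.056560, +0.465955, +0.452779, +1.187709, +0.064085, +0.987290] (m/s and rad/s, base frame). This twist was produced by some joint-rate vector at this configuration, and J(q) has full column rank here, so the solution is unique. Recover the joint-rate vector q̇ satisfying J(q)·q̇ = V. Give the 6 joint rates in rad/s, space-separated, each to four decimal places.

o_n = [0.2755, -0.4545, 0.0514]
J₁: ẑ×o_n = [0.4545, 0.2755, -0.0000], ω = ẑ
J2: z=[0.0000, 0.0000, 1.0000] o=[0.1378, -0.2205, 0.0000] → [0.2340, 0.1377, -0.0000, 0.0000, 0.0000, 1.0000]
J3: z=[-0.9397, -0.3420, 0.0000] o=[0.1959, -0.3802, 0.4500] → [0.1363, -0.3746, 0.0970, -0.9397, -0.3420, 0.0000]
J4: z=[-0.9397, -0.3420, 0.0000] o=[0.3496, -0.8025, 0.4736] → [0.1444, -0.3967, -0.3524, -0.9397, -0.3420, 0.0000]
J5: z=[-0.9397, -0.3420, 0.0000] o=[0.4232, -1.0046, -0.2762] → [-0.1120, 0.3078, -0.5674, -0.9397, -0.3420, 0.0000]
J6: z=[0.1710, -0.4698, 0.8660] o=[0.1119, -0.5004, 0.0588] → [-0.0362, 0.1429, 0.0847, 0.1710, -0.4698, 0.8660]
q̇ = J⁺·V = [0.3880, -0.0000, -0.1430, -0.7280, -0.2670, 0.6920]

0.3880 -0.0000 -0.1430 -0.7280 -0.2670 0.6920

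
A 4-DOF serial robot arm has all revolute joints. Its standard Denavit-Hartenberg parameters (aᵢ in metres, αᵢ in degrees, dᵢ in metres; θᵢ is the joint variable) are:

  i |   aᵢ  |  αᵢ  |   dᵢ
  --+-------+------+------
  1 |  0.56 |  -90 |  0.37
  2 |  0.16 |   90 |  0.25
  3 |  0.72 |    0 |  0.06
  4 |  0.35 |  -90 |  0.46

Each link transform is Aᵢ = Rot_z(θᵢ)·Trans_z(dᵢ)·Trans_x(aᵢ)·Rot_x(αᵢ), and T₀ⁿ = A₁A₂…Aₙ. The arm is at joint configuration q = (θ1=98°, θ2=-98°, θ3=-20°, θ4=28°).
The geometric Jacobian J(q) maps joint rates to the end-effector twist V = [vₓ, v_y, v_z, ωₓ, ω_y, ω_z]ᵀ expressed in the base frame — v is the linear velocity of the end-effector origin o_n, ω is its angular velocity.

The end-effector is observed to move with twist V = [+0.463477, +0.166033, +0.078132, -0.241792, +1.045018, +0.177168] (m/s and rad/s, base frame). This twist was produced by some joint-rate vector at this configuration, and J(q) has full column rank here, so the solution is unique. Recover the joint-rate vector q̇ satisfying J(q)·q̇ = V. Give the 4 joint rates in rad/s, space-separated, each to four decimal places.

0.0270 0.0940 -0.1550 -0.9240

o_n = [-0.0353, -0.1257, 1.4693]
J₁: ẑ×o_n = [0.1257, -0.0353, 0.0000], ω = ẑ
J2: z=[-0.9903, -0.1392, 0.0000] o=[-0.0779, 0.5546, 0.3700] → [-0.1530, 1.0886, 0.6796, -0.9903, -0.1392, 0.0000]
J3: z=[0.1378, -0.9806, -0.1392] o=[-0.3224, 0.4977, 0.5284] → [-1.0094, -0.1696, 0.1956, 0.1378, -0.9806, -0.1392]
J4: z=[0.1378, -0.9806, -0.1392] o=[-0.0572, 0.3799, 1.1901] → [-0.3442, -0.0415, -0.0482, 0.1378, -0.9806, -0.1392]
q̇ = J⁺·V = [0.0270, 0.0940, -0.1550, -0.9240]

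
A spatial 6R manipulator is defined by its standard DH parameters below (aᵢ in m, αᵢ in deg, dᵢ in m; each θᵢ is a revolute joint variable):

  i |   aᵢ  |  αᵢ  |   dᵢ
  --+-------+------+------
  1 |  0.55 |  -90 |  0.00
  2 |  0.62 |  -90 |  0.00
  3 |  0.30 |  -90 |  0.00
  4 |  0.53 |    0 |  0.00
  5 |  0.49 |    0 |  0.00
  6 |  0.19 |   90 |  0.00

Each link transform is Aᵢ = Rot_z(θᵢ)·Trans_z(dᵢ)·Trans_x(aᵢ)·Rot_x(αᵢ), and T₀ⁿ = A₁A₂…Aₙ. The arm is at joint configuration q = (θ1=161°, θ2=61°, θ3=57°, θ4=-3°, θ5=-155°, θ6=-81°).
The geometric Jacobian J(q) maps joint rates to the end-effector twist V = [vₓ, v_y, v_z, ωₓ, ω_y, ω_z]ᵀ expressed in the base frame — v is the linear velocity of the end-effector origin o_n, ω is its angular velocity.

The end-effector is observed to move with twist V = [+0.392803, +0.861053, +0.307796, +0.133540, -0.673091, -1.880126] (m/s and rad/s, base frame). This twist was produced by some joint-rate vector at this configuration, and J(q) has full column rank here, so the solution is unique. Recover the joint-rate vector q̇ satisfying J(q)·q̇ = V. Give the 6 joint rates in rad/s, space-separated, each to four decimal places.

-0.9810 0.1910 0.7380 -0.0900 -0.7720 0.1240

o_n = [-0.7577, 0.5067, -0.6977]
J₁: ẑ×o_n = [-0.5067, -0.7577, 0.0000], ω = ẑ
J2: z=[-0.3256, -0.9455, 0.0000] o=[-0.5200, 0.1791, 0.0000] → [0.6597, -0.2272, -0.3314, -0.3256, -0.9455, 0.0000]
J3: z=[0.8270, -0.2847, -0.4848] o=[-0.8042, 0.2769, -0.5423] → [0.1557, 0.1060, 0.2033, 0.8270, -0.2847, -0.4848]
J4: z=[0.5618, 0.3826, 0.7335] o=[-0.7972, 0.5406, -0.6852] → [0.0201, 0.0360, -0.0342, 0.5618, 0.3826, 0.7335]
J5: z=[0.5618, 0.3826, 0.7335] o=[-0.7619, 0.9979, -0.9507] → [0.4571, -0.1390, -0.2776, 0.5618, 0.3826, 0.7335]
J6: z=[0.5618, 0.3826, 0.7335] o=[-0.6207, 0.5463, -0.8233] → [0.0771, -0.1710, 0.0301, 0.5618, 0.3826, 0.7335]
q̇ = J⁺·V = [-0.9810, 0.1910, 0.7380, -0.0900, -0.7720, 0.1240]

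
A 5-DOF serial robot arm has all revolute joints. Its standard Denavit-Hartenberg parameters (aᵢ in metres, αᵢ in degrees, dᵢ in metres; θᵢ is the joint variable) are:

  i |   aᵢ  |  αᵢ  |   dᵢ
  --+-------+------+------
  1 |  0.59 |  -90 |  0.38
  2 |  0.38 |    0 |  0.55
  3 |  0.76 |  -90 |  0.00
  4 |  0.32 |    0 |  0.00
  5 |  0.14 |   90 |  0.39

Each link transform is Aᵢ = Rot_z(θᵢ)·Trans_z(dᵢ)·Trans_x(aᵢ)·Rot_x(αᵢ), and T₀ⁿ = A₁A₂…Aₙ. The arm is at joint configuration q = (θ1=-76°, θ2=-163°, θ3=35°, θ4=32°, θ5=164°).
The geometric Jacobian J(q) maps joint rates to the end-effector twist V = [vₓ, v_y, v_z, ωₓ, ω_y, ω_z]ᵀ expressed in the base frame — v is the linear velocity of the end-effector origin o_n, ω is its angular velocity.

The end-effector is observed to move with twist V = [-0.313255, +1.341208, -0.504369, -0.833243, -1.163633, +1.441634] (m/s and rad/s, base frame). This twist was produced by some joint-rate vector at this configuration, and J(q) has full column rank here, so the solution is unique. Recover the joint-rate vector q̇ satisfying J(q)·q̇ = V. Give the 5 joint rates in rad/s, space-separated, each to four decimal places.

o_n = [0.4022, 0.1190, 1.4379]
J₁: ẑ×o_n = [-0.1190, 0.4022, 0.0000], ω = ẑ
J2: z=[0.9703, 0.2419, 0.0000] o=[0.1427, -0.5725, 0.3800] → [0.2559, -1.0265, 0.6082, 0.9703, 0.2419, 0.0000]
J3: z=[0.9703, 0.2419, 0.0000] o=[0.5885, -0.0868, 0.4911] → [0.2291, -0.9187, 0.2448, 0.9703, 0.2419, 0.0000]
J4: z=[0.1906, -0.7646, 0.6157] o=[0.4753, 0.3672, 1.0900] → [-0.1132, -0.1113, -0.1032, 0.1906, -0.7646, 0.6157]
J5: z=[0.1906, -0.7646, 0.6157] o=[0.2703, 0.4883, 1.3038] → [0.1248, 0.0556, 0.0304, 0.1906, -0.7646, 0.6157]
q̇ = J⁺·V = [0.7170, -0.5830, -0.5070, 0.4600, 0.7170]

0.7170 -0.5830 -0.5070 0.4600 0.7170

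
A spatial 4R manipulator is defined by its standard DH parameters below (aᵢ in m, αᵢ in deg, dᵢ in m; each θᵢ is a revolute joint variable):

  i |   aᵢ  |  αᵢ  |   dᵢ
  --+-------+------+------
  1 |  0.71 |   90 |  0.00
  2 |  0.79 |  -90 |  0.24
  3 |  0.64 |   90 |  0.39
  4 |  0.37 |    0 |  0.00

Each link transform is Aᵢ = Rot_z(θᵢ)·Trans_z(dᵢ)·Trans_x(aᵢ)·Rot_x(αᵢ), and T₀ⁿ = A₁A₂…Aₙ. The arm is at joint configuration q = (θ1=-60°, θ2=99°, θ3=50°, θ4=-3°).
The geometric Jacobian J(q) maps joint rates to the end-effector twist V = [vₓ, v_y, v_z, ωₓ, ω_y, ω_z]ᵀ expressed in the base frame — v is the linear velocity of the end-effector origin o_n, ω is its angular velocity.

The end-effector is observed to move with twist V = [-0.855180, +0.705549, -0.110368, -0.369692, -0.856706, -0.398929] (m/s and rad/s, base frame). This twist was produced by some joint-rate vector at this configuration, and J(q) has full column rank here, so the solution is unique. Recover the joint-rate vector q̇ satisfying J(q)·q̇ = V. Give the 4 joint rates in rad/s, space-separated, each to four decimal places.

o_n = [0.5213, 0.1637, 1.3632]
J₁: ẑ×o_n = [-0.1637, 0.5213, 0.0000], ω = ẑ
J2: z=[-0.8660, -0.5000, 0.0000] o=[0.3550, -0.6149, 0.0000] → [-0.6816, 1.1806, -0.5912, -0.8660, -0.5000, 0.0000]
J3: z=[-0.4938, 0.8554, -0.1564] o=[0.0854, -0.6279, 0.7803] → [0.6224, 0.2197, -0.7638, -0.4938, 0.8554, -0.1564]
J4: z=[-0.6166, -0.2176, 0.7566] o=[0.2852, 0.0066, 1.1256] → [-0.1706, 0.3252, -0.0455, -0.6166, -0.2176, 0.7566]
q̇ = J⁺·V = [-0.3080, 0.8970, -0.5360, -0.2310]

-0.3080 0.8970 -0.5360 -0.2310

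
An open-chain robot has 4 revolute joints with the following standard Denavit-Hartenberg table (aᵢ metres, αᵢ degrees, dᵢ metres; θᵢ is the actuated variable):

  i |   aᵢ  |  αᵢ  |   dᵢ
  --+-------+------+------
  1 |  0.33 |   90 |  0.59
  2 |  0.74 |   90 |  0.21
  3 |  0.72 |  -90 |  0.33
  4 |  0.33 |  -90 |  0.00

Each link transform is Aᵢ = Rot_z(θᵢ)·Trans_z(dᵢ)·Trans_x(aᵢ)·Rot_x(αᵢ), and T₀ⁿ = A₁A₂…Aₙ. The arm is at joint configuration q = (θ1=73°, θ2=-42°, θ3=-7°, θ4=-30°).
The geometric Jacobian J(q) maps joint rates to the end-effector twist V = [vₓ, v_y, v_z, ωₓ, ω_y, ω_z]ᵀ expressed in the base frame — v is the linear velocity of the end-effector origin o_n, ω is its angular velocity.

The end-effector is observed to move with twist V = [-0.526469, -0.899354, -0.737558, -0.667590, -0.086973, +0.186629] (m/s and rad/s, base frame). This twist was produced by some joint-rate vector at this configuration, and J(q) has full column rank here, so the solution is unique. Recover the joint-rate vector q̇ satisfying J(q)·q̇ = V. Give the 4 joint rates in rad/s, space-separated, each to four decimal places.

0.5200 -0.7450 0.4340 0.1330

o_n = [0.4609, 1.2086, -0.9410]
J₁: ẑ×o_n = [-1.2086, 0.4609, 0.0000], ω = ẑ
J2: z=[0.9563, -0.2924, 0.0000] o=[0.0965, 0.3156, 0.5900] → [0.4476, 1.4641, 0.9606, 0.9563, -0.2924, 0.0000]
J3: z=[-0.1956, -0.6399, -0.7431] o=[0.4581, 0.7801, 0.0948] → [0.9813, -0.2048, -0.0820, -0.1956, -0.6399, -0.7431]
J4: z=[0.9757, -0.2036, -0.0815] o=[0.4649, 1.1024, -0.6286] → [0.0723, 0.3051, 0.1028, 0.9757, -0.2036, -0.0815]
q̇ = J⁺·V = [0.5200, -0.7450, 0.4340, 0.1330]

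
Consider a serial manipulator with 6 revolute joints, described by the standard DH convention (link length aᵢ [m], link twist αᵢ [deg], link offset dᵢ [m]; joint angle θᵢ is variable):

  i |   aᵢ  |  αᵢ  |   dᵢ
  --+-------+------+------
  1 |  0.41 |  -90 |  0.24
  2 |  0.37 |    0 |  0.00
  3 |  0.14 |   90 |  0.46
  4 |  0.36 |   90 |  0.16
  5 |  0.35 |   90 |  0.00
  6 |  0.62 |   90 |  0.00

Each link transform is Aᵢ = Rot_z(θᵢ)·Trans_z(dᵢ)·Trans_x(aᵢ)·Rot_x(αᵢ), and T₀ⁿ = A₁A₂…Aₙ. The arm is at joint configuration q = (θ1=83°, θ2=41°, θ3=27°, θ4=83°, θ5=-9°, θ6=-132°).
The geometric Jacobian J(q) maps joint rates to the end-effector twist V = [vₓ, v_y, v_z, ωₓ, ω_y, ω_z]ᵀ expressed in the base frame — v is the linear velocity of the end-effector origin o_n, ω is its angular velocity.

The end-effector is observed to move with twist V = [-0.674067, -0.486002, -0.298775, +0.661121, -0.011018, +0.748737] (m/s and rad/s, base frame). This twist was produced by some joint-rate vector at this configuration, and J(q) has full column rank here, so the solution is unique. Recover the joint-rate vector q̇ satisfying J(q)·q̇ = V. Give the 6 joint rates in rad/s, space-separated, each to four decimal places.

o_n = [-0.7135, 0.8348, 0.3218]
J₁: ẑ×o_n = [-0.8348, -0.7135, 0.0000], ω = ẑ
J2: z=[-0.9925, 0.1219, 0.0000] o=[0.0500, 0.4069, 0.2400] → [0.0100, 0.0812, -0.3316, -0.9925, 0.1219, 0.0000]
J3: z=[-0.9925, 0.1219, 0.0000] o=[0.0840, 0.6841, -0.0027] → [0.0395, 0.3221, -0.0524, -0.9925, 0.1219, 0.0000]
J4: z=[0.1130, 0.9203, 0.3746] o=[-0.3662, 0.7922, -0.1325] → [0.4021, -0.1814, 0.3244, 0.1130, 0.9203, 0.3746]
J5: z=[0.1663, 0.3542, -0.9203] o=[-0.7008, 0.9993, -0.1133] → [0.0027, -0.0606, -0.0229, 0.1663, 0.3542, -0.9203]
J6: z=[0.0416, -0.9350, -0.3523] o=[-1.0456, 1.0064, -0.1729] → [-0.5229, -0.1376, 0.3034, 0.0416, -0.9350, -0.3523]
q̇ = J⁺·V = [0.9220, -0.6770, -0.0900, -0.8300, 0.1720, -0.8400]

0.9220 -0.6770 -0.0900 -0.8300 0.1720 -0.8400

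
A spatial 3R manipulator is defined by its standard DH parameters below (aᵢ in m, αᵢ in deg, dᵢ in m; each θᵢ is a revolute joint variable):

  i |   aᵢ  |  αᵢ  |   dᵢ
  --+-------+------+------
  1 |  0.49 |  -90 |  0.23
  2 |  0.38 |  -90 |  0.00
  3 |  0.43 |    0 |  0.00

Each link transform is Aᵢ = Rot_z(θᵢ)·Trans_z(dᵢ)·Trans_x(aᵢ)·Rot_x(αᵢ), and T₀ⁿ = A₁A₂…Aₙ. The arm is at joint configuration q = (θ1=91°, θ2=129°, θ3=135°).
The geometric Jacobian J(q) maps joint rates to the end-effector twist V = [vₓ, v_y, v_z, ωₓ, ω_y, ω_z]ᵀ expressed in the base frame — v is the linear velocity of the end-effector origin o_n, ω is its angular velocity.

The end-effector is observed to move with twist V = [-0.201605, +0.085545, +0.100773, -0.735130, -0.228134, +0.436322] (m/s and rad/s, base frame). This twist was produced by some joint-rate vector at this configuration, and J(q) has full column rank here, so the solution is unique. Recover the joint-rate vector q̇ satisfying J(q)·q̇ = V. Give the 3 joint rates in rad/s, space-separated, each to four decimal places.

o_n = [0.2963, 0.4474, 0.1710]
J₁: ẑ×o_n = [-0.4474, 0.2963, 0.0000], ω = ẑ
J2: z=[-0.9998, -0.0175, 0.0000] o=[-0.0086, 0.4899, 0.2300] → [0.0010, -0.0590, 0.0478, -0.9998, -0.0175, 0.0000]
J3: z=[0.0136, -0.7770, 0.6293] o=[-0.0044, 0.2508, -0.0653] → [-0.3073, 0.1860, 0.2363, 0.0136, -0.7770, 0.6293]
q̇ = J⁺·V = [0.2620, 0.7390, 0.2770]

0.2620 0.7390 0.2770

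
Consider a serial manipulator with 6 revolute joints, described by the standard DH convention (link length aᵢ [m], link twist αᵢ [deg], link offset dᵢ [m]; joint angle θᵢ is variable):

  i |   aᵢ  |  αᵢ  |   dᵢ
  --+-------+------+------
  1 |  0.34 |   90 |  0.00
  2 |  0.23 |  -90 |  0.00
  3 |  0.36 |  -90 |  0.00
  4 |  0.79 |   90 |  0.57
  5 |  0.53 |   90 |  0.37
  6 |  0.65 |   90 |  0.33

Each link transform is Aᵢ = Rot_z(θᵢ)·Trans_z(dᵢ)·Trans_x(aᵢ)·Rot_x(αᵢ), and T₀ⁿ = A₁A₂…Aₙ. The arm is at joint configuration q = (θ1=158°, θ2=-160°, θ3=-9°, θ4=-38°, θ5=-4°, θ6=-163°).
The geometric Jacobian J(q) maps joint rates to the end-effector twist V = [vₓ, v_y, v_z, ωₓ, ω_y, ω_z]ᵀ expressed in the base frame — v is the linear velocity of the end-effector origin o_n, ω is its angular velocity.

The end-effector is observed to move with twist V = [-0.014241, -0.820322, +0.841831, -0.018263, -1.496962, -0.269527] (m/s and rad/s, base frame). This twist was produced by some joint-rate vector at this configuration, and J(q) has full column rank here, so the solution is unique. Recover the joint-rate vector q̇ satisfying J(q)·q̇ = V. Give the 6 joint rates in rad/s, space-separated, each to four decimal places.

0.1060 -0.8180 0.8010 0.1520 -0.8330 -0.5190

o_n = [0.3689, -0.2805, -0.8800]
J₁: ẑ×o_n = [0.2805, 0.3689, -0.0000], ω = ẑ
J2: z=[0.3746, 0.9272, 0.0000] o=[-0.3152, 0.1274, 0.0000] → [-0.8160, 0.3297, -0.7871, 0.3746, 0.9272, 0.0000]
J3: z=[-0.3171, 0.1281, -0.9397] o=[-0.1149, 0.0464, -0.0787] → [-0.4099, -0.7087, 0.0417, -0.3171, 0.1281, -0.9397]
J4: z=[-0.2337, -0.9708, -0.0535] o=[0.2160, -0.0265, -0.2003] → [0.6463, -0.1670, 0.2078, -0.2337, -0.9708, -0.0535]
J5: z=[-0.8158, 0.2257, -0.5325] o=[0.5008, -0.6438, -0.8981] → [0.1975, 0.0850, -0.2666, -0.8158, 0.2257, -0.5325]
J6: z=[0.1962, 0.9741, 0.1123] o=[0.4873, -0.5671, -1.5398] → [0.6105, -0.1428, 0.1716, 0.1962, 0.9741, 0.1123]
q̇ = J⁺·V = [0.1060, -0.8180, 0.8010, 0.1520, -0.8330, -0.5190]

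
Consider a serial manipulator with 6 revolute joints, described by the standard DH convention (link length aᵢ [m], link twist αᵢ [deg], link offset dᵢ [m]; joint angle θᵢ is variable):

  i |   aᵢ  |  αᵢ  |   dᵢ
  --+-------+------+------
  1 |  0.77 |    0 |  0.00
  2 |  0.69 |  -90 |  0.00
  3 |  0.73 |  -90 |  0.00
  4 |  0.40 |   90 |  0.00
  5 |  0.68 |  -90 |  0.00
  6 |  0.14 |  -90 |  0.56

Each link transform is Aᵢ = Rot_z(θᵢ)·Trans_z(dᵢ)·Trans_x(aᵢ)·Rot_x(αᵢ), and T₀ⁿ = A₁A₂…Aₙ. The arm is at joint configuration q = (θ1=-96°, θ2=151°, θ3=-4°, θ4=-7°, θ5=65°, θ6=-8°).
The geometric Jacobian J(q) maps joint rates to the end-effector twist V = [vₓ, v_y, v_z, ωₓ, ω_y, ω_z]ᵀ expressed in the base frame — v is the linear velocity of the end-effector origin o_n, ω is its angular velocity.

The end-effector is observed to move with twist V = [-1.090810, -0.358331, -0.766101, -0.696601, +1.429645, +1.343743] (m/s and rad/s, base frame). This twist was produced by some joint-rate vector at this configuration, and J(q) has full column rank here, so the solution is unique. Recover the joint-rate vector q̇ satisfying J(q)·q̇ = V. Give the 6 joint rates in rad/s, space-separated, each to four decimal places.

o_n = [0.8665, 0.6711, -0.9090]
J₁: ẑ×o_n = [-0.6711, 0.8665, 0.0000], ω = ẑ
J2: z=[0.0000, 0.0000, 1.0000] o=[-0.0805, -0.7658, 0.0000] → [-1.4369, 0.9470, 0.0000, 0.0000, 0.0000, 1.0000]
J3: z=[-0.8192, 0.5736, 0.0000] o=[0.3153, -0.2006, 0.0000] → [-0.5214, -0.7446, -1.0302, -0.8192, 0.5736, 0.0000]
J4: z=[0.0400, 0.0571, -0.9976] o=[0.7330, 0.3960, 0.0509] → [0.2196, -0.0948, 0.0034, 0.0400, 0.0571, -0.9976]
J5: z=[-0.8828, 0.4697, -0.0085] o=[0.9202, 0.7483, 0.0786] → [-0.4645, -0.8713, 0.0934, -0.8828, 0.4697, -0.0085]
J6: z=[-0.4073, -0.7743, -0.4843] o=[1.0794, 1.0367, -0.5163] → [0.1269, -0.0569, -0.0159, -0.4073, -0.7743, -0.4843]
q̇ = J⁺·V = [0.9460, -0.2430, 0.8020, -0.1750, 0.4850, -0.9710]

0.9460 -0.2430 0.8020 -0.1750 0.4850 -0.9710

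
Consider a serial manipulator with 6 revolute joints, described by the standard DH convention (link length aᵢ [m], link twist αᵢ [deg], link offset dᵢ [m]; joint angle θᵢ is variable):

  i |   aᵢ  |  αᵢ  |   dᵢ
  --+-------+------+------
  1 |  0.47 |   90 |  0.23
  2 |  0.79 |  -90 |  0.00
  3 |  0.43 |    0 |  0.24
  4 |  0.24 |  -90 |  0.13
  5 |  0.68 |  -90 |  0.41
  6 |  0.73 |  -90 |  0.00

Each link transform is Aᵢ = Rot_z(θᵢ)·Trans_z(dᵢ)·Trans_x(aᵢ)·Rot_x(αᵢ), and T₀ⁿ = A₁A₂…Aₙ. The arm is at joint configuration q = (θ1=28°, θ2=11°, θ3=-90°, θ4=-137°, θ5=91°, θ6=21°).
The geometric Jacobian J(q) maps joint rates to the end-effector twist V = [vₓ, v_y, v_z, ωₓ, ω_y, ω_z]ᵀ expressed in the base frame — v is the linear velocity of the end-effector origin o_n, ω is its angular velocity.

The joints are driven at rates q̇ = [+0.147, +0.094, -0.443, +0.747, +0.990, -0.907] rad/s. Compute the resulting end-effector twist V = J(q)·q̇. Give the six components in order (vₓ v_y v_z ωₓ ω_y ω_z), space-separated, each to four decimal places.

o_n = [1.2200, 0.2262, -0.6412]
J₁: ẑ×o_n = [-0.2262, 1.2200, 0.0000], ω = ẑ
J2: z=[0.4695, -0.8829, 0.0000] o=[0.4150, 0.2207, 0.2300] → [0.7692, 0.4090, 0.7133, 0.4695, -0.8829, 0.0000]
J3: z=[-0.1685, -0.0896, 0.9816] o=[1.0997, 0.5847, 0.3807] → [0.4435, -0.0541, 0.0712, -0.1685, -0.0896, 0.9816]
J4: z=[-0.1685, -0.0896, 0.9816] o=[1.2611, 0.1836, 0.6163] → [0.0708, -0.2523, -0.0109, -0.1685, -0.0896, 0.9816]
J5: z=[-0.3137, -0.9392, -0.1395] o=[1.0150, 0.2515, 0.7127] → [1.2681, -0.4533, 0.2005, -0.3137, -0.9392, -0.1395]
J6: z=[0.9314, -0.3330, 0.1472] o=[1.0120, -0.0766, -0.0104] → [0.1655, 0.6182, 0.3513, 0.9314, -0.3330, 0.1472]
V = J·q̇ = [1.0008, -0.9562, -0.0927, -1.1624, -0.7380, 0.1737]

1.0008 -0.9562 -0.0927 -1.1624 -0.7380 0.1737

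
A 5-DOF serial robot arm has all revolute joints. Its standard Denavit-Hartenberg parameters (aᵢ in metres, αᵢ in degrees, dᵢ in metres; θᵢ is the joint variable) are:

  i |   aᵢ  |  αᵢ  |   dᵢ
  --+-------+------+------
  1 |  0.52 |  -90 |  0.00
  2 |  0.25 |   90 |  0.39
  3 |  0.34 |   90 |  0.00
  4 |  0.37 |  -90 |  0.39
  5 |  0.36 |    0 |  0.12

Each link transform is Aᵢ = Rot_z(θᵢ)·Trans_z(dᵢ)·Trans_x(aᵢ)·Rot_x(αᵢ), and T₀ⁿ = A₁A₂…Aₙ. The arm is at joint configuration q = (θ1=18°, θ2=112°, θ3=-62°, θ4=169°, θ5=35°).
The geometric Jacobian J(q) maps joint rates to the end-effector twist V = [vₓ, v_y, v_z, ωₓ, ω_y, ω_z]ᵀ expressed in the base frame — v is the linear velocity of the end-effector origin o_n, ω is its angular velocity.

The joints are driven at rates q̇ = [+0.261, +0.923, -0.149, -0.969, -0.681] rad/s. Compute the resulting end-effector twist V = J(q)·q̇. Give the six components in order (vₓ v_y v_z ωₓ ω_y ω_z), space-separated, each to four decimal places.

o_n = [0.3419, 0.7421, 0.0611]
J₁: ẑ×o_n = [-0.7421, 0.3419, 0.0000], ω = ẑ
J2: z=[-0.3090, 0.9511, 0.0000] o=[0.4945, 0.1607, 0.0000] → [0.0581, 0.0189, -0.0345, -0.3090, 0.9511, 0.0000]
J3: z=[0.8818, 0.2865, -0.3746] o=[0.2850, 0.5027, -0.2318] → [0.1736, -0.2796, 0.1948, 0.8818, 0.2865, -0.3746]
J4: z=[0.4596, -0.3443, 0.8187] o=[0.3209, 0.1987, -0.3798] → [-0.5967, -0.1855, 0.2570, 0.4596, -0.3443, 0.8187]
J5: z=[-0.8857, -0.1107, 0.4508] o=[0.5240, 0.4094, 0.0711] → [-0.1489, -0.0910, -0.3149, -0.8857, -0.1107, 0.4508]
V = J·q̇ = [0.5137, 0.3900, -0.0955, -0.2588, 1.2441, -0.7834]

0.5137 0.3900 -0.0955 -0.2588 1.2441 -0.7834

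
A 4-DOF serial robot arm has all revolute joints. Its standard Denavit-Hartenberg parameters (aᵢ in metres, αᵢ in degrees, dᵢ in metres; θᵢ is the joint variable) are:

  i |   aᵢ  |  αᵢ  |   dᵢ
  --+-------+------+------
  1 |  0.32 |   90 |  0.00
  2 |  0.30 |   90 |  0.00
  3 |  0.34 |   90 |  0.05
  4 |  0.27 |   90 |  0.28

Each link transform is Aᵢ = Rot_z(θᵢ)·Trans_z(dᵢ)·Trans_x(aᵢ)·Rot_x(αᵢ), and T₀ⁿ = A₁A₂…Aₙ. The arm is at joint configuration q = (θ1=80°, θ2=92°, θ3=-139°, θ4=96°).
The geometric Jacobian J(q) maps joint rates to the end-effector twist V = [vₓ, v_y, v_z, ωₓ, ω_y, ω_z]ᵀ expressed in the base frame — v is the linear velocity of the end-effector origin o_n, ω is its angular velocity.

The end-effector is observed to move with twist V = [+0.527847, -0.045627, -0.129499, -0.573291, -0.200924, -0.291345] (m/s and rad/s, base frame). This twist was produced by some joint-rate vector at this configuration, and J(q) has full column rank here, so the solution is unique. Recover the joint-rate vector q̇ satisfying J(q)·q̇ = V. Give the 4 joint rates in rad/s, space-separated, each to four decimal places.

-0.9000 0.1820 -0.2760 -0.9430

o_n = [0.1182, 0.6315, -0.1078]
J₁: ẑ×o_n = [-0.6315, 0.1182, 0.0000], ω = ẑ
J2: z=[0.9848, -0.1736, 0.0000] o=[0.0556, 0.3151, 0.0000] → [0.0187, 0.1062, 0.3225, 0.9848, -0.1736, 0.0000]
J3: z=[0.1735, 0.9842, 0.0349] o=[0.0537, 0.3048, 0.2998] → [-0.4126, 0.0730, -0.0068, 0.1735, 0.9842, 0.0349]
J4: z=[0.7472, -0.1085, -0.6557] o=[-0.1557, 0.4016, 0.0451] → [0.1674, -0.0653, 0.2015, 0.7472, -0.1085, -0.6557]
q̇ = J⁺·V = [-0.9000, 0.1820, -0.2760, -0.9430]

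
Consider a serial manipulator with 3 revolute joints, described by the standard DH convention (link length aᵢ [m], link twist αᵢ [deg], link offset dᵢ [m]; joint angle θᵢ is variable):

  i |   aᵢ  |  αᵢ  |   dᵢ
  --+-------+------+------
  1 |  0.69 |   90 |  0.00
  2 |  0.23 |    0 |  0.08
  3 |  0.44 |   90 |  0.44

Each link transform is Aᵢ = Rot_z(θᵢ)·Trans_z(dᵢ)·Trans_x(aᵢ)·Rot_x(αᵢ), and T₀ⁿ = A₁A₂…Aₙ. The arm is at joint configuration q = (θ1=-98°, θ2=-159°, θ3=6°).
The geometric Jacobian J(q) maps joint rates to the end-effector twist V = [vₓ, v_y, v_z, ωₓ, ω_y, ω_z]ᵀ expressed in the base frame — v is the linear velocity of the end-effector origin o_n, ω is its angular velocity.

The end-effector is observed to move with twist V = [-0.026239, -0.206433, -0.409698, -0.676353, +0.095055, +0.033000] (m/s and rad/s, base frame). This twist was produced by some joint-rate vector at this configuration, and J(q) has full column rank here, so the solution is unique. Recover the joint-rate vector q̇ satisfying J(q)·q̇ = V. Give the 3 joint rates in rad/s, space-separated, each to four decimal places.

o_n = [-0.5265, -0.0101, -0.2822]
J₁: ẑ×o_n = [0.0101, -0.5265, 0.0000], ω = ẑ
J2: z=[-0.9903, 0.1392, 0.0000] o=[-0.0960, -0.6833, 0.0000] → [-0.0393, -0.2794, -0.6068, -0.9903, 0.1392, 0.0000]
J3: z=[-0.9903, 0.1392, 0.0000] o=[-0.1454, -0.4595, -0.0824] → [-0.0278, -0.1978, -0.3920, -0.9903, 0.1392, 0.0000]
q̇ = J⁺·V = [0.0330, 0.6610, 0.0220]

0.0330 0.6610 0.0220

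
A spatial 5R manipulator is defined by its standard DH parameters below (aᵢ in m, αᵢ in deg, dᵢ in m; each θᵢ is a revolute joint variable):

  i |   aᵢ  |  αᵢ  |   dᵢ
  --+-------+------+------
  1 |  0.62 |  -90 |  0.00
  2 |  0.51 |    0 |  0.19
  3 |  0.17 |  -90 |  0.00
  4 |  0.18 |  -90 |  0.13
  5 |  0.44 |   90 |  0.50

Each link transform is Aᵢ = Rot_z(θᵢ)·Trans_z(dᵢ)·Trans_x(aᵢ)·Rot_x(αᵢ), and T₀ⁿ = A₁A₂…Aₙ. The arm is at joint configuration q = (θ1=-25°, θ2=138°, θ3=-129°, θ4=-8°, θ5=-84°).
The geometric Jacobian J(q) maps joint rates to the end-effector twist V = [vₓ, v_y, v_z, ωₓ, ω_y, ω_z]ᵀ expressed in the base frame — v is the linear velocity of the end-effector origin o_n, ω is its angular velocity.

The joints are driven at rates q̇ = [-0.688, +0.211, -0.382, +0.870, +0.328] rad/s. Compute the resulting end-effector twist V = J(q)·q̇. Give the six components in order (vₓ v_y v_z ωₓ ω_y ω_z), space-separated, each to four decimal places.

-0.6463 -0.4212 0.1988 -0.2920 -0.4109 -1.5544

o_n = [0.4371, -0.5058, -0.9743]
J₁: ẑ×o_n = [0.5058, 0.4371, -0.0000], ω = ẑ
J2: z=[0.4226, 0.9063, 0.0000] o=[0.5619, -0.2620, 0.0000] → [-0.8831, 0.4118, 0.0101, 0.4226, 0.9063, 0.0000]
J3: z=[0.4226, 0.9063, 0.0000] o=[0.2987, 0.0703, -0.3413] → [-0.5738, 0.2676, -0.3689, 0.4226, 0.9063, 0.0000]
J4: z=[-0.1418, 0.0661, -0.9877] o=[0.4509, -0.0006, -0.3679] → [-0.5391, -0.0723, 0.0725, -0.1418, 0.0661, -0.9877]
J5: z=[-0.2939, -0.9556, -0.0218] o=[0.6026, -0.0437, -0.5241] → [0.4202, -0.1287, -0.0224, -0.2939, -0.9556, -0.0218]
V = J·q̇ = [-0.6463, -0.4212, 0.1988, -0.2920, -0.4109, -1.5544]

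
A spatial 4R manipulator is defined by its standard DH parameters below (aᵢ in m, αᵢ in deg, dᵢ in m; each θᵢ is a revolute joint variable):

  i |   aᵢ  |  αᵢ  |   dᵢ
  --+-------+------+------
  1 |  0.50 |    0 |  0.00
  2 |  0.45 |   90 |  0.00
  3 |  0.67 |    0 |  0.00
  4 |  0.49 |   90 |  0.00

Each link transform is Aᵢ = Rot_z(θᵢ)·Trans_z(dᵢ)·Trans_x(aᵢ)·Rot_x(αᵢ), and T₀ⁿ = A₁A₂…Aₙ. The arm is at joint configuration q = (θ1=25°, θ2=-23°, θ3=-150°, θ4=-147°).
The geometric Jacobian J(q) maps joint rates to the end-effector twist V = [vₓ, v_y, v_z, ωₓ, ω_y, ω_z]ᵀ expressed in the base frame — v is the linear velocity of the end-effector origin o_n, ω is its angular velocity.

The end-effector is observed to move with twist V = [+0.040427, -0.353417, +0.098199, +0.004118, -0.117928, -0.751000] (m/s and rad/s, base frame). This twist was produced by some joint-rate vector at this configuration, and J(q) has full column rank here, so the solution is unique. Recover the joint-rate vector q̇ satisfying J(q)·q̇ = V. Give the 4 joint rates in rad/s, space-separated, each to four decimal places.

-0.6200 -0.1310 -0.1240 0.2420

o_n = [0.5453, 0.2145, 0.1016]
J₁: ẑ×o_n = [-0.2145, 0.5453, 0.0000], ω = ẑ
J2: z=[0.0000, 0.0000, 1.0000] o=[0.4532, 0.2113, 0.0000] → [-0.0032, 0.0922, 0.0000, 0.0000, 0.0000, 1.0000]
J3: z=[0.0349, -0.9994, 0.0000] o=[0.9029, 0.2270, 0.0000] → [-0.1015, -0.0035, -0.3578, 0.0349, -0.9994, 0.0000]
J4: z=[0.0349, -0.9994, 0.0000] o=[0.3230, 0.2068, -0.3350] → [-0.4363, -0.0152, 0.2225, 0.0349, -0.9994, 0.0000]
q̇ = J⁺·V = [-0.6200, -0.1310, -0.1240, 0.2420]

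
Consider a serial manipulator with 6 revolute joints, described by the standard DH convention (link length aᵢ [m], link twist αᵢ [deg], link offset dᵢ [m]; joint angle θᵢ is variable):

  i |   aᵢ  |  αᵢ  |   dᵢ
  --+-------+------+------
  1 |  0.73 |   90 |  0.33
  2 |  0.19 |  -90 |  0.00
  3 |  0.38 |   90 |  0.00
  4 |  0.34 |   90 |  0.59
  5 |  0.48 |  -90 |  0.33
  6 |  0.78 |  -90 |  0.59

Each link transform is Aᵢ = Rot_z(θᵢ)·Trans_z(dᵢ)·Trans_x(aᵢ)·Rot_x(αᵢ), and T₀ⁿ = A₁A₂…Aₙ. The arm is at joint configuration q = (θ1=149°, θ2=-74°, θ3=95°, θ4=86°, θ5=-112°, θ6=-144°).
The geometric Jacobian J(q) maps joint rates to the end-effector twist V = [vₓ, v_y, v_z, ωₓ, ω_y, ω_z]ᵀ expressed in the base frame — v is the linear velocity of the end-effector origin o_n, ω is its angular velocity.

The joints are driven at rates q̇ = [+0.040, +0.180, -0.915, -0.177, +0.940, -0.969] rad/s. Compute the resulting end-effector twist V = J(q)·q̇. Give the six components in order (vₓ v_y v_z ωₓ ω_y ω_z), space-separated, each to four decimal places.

o_n = [-2.1505, -0.1919, 0.0075]
J₁: ẑ×o_n = [0.1919, -2.1505, 0.0000], ω = ẑ
J2: z=[0.5150, 0.8572, 0.0000] o=[-0.6257, 0.3760, 0.3300] → [-0.2765, 0.1661, 1.0145, 0.5150, 0.8572, 0.0000]
J3: z=[-0.8240, 0.4951, 0.2756] o=[-0.6706, 0.4030, 0.1474] → [0.0947, -0.5232, 1.2228, -0.8240, 0.4951, 0.2756]
J4: z=[-0.2803, 0.0667, -0.9576] o=[-0.8578, 0.0738, 0.1792] → [-0.2658, 1.1898, 0.1607, -0.2803, 0.0667, -0.9576]
J5: z=[-0.4338, -0.8987, 0.0643] o=[-1.3143, 0.2605, -0.2903] → [-0.2385, 0.0754, -0.5553, -0.4338, -0.8987, 0.0643]
J6: z=[-0.6890, 0.3769, 0.6191] o=[-1.1787, -0.1437, 0.1066] → [-0.0075, -0.6699, 0.3994, -0.6890, 0.3769, 0.6191]
V = J·q̇ = [-0.2986, 0.9320, -1.8737, 1.1561, -1.5205, -0.5821]

-0.2986 0.9320 -1.8737 1.1561 -1.5205 -0.5821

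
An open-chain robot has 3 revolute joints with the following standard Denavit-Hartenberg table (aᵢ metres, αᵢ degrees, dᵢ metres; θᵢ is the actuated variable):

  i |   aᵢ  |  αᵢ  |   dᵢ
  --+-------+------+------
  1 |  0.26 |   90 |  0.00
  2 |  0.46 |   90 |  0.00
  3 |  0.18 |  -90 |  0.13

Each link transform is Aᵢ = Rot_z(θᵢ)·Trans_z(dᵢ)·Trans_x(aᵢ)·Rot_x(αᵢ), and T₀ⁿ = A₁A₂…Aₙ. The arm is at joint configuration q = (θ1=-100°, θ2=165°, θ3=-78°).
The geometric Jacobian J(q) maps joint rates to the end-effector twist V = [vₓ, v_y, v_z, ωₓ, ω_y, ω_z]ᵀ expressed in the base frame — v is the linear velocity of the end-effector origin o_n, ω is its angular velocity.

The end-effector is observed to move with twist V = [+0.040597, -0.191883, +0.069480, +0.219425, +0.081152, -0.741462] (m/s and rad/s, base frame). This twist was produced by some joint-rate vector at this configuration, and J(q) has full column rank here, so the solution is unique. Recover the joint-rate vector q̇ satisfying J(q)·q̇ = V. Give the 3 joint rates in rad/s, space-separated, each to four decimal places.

-0.3010 -0.2020 -0.4560

o_n = [0.2058, 0.1534, 0.2543]
J₁: ẑ×o_n = [-0.1534, 0.2058, 0.0000], ω = ẑ
J2: z=[-0.9848, 0.1736, 0.0000] o=[-0.0451, -0.2561, 0.0000] → [0.0442, 0.2504, -0.4468, -0.9848, 0.1736, 0.0000]
J3: z=[-0.0449, -0.2549, 0.9659] o=[0.0320, 0.1815, 0.1191] → [-0.0073, 0.1740, 0.0456, -0.0449, -0.2549, 0.9659]
q̇ = J⁺·V = [-0.3010, -0.2020, -0.4560]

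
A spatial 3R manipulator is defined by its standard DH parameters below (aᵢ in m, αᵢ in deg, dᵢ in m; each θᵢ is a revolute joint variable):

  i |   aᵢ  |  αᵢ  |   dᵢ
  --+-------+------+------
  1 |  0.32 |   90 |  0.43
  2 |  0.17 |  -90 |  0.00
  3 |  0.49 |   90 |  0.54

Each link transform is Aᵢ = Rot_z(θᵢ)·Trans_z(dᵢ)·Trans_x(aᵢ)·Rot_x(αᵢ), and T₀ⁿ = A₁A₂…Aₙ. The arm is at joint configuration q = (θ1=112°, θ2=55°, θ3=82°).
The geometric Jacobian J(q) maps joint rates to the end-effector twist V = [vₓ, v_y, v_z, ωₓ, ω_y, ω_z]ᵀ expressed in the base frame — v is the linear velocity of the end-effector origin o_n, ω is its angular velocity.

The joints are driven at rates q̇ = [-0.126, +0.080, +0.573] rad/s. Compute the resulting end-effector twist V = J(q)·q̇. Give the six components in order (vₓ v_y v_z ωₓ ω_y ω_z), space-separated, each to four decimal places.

0.0174 -0.1426 -0.2522 0.2500 -0.4052 0.2027

o_n = [-0.4552, -0.1685, 0.9348]
J₁: ẑ×o_n = [0.1685, -0.4552, 0.0000], ω = ẑ
J2: z=[0.9272, 0.3746, 0.0000] o=[-0.1199, 0.2967, 0.4300] → [0.1891, -0.4681, -0.3057, 0.9272, 0.3746, 0.0000]
J3: z=[0.3069, -0.7595, 0.5736] o=[-0.1564, 0.3871, 0.5693] → [0.0410, -0.2836, -0.3975, 0.3069, -0.7595, 0.5736]
V = J·q̇ = [0.0174, -0.1426, -0.2522, 0.2500, -0.4052, 0.2027]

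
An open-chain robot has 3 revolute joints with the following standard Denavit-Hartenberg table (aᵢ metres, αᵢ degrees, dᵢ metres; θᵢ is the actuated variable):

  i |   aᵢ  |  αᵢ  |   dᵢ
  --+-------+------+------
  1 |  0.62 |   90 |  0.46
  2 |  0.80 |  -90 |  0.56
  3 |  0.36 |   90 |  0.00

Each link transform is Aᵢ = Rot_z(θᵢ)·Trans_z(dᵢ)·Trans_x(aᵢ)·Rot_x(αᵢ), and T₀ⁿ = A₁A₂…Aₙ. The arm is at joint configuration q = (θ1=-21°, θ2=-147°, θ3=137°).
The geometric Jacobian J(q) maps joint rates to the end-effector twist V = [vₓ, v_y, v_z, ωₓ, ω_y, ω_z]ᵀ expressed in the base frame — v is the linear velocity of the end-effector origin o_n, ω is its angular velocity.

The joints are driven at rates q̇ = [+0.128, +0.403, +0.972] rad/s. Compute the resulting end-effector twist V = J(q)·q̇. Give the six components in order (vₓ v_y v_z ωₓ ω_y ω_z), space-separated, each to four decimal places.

o_n = [0.0459, -0.3545, 0.1677]
J₁: ẑ×o_n = [0.3545, 0.0459, -0.0000], ω = ẑ
J2: z=[-0.3584, -0.9336, 0.0000] o=[0.5788, -0.2222, 0.4600] → [0.2729, -0.1048, -0.4501, -0.3584, -0.9336, 0.0000]
J3: z=[0.5085, -0.1952, -0.8387] o=[-0.2482, -0.5046, 0.0243] → [0.0979, -0.3196, 0.1337, 0.5085, -0.1952, -0.8387]
V = J·q̇ = [0.2505, -0.3470, -0.0514, 0.3498, -0.5659, -0.6872]

0.2505 -0.3470 -0.0514 0.3498 -0.5659 -0.6872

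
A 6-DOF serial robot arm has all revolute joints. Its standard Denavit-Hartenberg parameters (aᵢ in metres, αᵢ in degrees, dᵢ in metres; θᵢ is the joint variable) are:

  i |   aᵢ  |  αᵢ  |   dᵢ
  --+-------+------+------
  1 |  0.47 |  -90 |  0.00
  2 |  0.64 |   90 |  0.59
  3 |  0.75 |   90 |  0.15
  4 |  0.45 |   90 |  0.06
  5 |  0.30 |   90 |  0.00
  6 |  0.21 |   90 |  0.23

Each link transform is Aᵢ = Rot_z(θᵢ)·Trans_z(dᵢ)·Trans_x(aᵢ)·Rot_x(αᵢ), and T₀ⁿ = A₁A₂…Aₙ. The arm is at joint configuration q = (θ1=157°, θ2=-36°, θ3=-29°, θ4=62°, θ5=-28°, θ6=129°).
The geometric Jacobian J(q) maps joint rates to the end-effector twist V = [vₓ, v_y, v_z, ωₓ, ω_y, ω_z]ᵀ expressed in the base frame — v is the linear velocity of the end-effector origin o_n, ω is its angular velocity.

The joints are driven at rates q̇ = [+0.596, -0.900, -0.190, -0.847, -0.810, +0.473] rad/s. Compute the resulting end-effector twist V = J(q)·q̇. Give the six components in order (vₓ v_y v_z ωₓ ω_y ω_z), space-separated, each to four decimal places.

o_n = [-1.5411, 0.3945, 1.4269]
J₁: ẑ×o_n = [-0.3945, -1.5411, 0.0000], ω = ẑ
J2: z=[-0.3907, -0.9205, 0.0000] o=[-0.4326, 0.1836, 0.0000] → [-1.3135, 0.5575, -1.1027, -0.3907, -0.9205, 0.0000]
J3: z=[0.5411, -0.2297, 0.8090] o=[-1.1398, -0.1571, 0.3762] → [-0.6876, -0.8932, 0.2063, 0.5411, -0.2297, 0.8090]
J4: z=[0.7028, 0.6518, -0.2850] o=[-1.4050, 0.3505, 0.8831] → [0.3670, -0.3434, 0.1196, 0.7028, 0.6518, -0.2850]
J5: z=[-0.6618, 0.7460, 0.0741] o=[-1.2455, 0.4510, 1.2961] → [0.1018, 0.0647, 0.2579, -0.6618, 0.7460, 0.0741]
J6: z=[-0.7430, -0.6396, -0.1971] o=[-1.2754, 0.3954, 1.5893] → [0.1037, -0.0683, -0.1693, -0.7430, -0.6396, -0.1971]
V = J·q̇ = [0.7334, -1.0444, 0.5629, -0.1617, -0.5868, 0.5304]

0.7334 -1.0444 0.5629 -0.1617 -0.5868 0.5304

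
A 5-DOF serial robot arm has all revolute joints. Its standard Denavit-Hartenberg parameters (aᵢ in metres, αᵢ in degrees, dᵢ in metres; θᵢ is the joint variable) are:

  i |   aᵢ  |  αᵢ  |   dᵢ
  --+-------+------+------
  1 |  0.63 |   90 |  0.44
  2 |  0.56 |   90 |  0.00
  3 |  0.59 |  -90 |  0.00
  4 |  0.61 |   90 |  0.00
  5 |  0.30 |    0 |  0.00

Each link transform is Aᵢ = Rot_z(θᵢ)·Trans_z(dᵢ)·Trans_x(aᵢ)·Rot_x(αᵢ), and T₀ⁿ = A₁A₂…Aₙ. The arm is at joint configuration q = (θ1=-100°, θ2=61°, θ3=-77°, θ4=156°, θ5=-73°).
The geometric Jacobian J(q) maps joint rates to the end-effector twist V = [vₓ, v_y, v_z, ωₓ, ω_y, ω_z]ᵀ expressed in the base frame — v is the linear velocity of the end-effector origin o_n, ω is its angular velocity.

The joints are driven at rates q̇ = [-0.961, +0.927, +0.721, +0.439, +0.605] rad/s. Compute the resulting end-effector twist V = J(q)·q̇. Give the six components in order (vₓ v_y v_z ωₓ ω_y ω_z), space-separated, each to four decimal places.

o_n = [-0.0709, -0.5080, 0.8136]
J₁: ẑ×o_n = [0.5080, -0.0709, 0.0000], ω = ẑ
J2: z=[-0.9848, 0.1736, 0.0000] o=[-0.1094, -0.6204, 0.4400] → [0.0649, 0.3679, -0.1174, -0.9848, 0.1736, 0.0000]
J3: z=[-0.1519, -0.8613, -0.4848] o=[-0.1565, -0.8878, 0.9298] → [0.2842, -0.0592, 0.0161, -0.1519, -0.8613, -0.4848]
J4: z=[-0.3036, -0.4261, 0.8522] o=[0.3984, -1.0510, 1.0459] → [-0.3637, -0.4705, -0.3648, -0.3036, -0.4261, 0.8522]
J5: z=[0.5213, 0.6744, 0.5229] o=[-0.0881, -0.6831, 1.0565] → [-0.2554, 0.1356, 0.0798, 0.5213, 0.6744, 0.5229]
V = J·q̇ = [-0.5373, 0.2420, -0.2092, -0.8403, -0.2391, -0.6201]

-0.5373 0.2420 -0.2092 -0.8403 -0.2391 -0.6201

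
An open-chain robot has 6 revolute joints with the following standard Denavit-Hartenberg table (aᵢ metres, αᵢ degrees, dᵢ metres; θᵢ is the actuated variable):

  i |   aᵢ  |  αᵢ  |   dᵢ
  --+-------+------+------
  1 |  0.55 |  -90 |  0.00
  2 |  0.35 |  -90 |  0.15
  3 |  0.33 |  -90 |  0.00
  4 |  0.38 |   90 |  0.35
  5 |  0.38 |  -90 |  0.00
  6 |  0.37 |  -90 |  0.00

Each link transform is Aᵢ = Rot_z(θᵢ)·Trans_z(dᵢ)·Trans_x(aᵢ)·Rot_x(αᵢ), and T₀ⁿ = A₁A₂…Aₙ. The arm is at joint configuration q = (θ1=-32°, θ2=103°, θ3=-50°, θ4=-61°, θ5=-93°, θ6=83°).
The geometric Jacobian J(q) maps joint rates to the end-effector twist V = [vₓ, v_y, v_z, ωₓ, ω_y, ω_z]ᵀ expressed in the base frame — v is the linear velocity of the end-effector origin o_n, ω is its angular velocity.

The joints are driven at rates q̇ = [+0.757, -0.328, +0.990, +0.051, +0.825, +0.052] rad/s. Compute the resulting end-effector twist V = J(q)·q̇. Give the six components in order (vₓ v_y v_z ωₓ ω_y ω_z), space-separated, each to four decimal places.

-0.7824 0.3065 -0.8090 -1.5807 -0.0647 1.4800

o_n = [0.6376, 0.5798, -0.7716]
J₁: ẑ×o_n = [-0.5798, 0.6376, 0.0000], ω = ẑ
J2: z=[0.5299, 0.8480, 0.0000] o=[0.4664, -0.2915, 0.0000] → [-0.6543, 0.4089, 0.3165, 0.5299, 0.8480, 0.0000]
J3: z=[-0.8263, 0.5163, 0.2250] o=[0.4791, -0.1225, -0.3410] → [-0.3803, -0.3201, -0.6622, -0.8263, 0.5163, 0.2250]
J4: z=[-0.4868, -0.4538, -0.7464] o=[0.5726, 0.1171, -0.5477] → [0.4469, -0.1575, -0.1957, -0.4868, -0.4538, -0.7464]
J5: z=[-0.6484, -0.3849, 0.6568] o=[0.1798, 0.2637, -0.8496] → [-0.2377, 0.3513, -0.0288, -0.6484, -0.3849, 0.6568]
J6: z=[-0.5591, 0.8263, -0.0677] o=[0.3762, 0.4199, -0.5642] → [-0.1605, -0.1336, -0.3054, -0.5591, 0.8263, -0.0677]
V = J·q̇ = [-0.7824, 0.3065, -0.8090, -1.5807, -0.0647, 1.4800]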